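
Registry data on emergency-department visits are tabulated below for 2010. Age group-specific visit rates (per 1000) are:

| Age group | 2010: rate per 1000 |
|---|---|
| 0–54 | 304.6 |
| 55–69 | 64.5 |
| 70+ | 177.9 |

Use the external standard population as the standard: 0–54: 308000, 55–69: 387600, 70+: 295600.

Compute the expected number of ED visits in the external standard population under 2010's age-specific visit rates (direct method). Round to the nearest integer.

Expected ED visits = Σ (standard pop × age-specific rate ÷ 1000)
= 308000×304.6/1000 + 387600×64.5/1000 + 295600×177.9/1000
= 93816.80 + 25000.20 + 52587.24 = 171404.24.

171404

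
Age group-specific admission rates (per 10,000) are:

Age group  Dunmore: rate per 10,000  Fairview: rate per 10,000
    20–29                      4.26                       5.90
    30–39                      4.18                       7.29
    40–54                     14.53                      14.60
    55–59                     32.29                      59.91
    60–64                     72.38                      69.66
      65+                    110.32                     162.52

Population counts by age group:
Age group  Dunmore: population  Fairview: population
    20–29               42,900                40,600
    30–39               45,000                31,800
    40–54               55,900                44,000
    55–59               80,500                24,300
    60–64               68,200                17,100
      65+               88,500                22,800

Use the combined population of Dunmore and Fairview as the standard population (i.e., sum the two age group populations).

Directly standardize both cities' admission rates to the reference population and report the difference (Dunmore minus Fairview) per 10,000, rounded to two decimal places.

-15.77

Combined standard total = 561,600; weights = 0.1487, 0.1368, 0.1779, 0.1866, 0.1519, 0.1982.
Dunmore: 0.1487×4.26 + 0.1368×4.18 + 0.1779×14.53 + 0.1866×32.29 + 0.1519×72.38 + 0.1982×110.32 = 42.6725 per 10,000.
Fairview: 0.1487×5.90 + 0.1368×7.29 + 0.1779×14.60 + 0.1866×59.91 + 0.1519×69.66 + 0.1982×162.52 = 58.4404 per 10,000.
Difference = 42.6725 − 58.4404 = -15.7678.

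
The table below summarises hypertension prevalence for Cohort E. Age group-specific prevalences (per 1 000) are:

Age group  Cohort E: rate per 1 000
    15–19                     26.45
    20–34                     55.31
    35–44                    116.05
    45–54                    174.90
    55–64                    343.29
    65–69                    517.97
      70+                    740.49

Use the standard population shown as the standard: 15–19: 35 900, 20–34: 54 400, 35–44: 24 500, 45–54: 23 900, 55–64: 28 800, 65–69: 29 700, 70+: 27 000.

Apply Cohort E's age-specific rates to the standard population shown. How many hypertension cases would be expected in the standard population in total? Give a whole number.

56245

Expected hypertension cases = Σ (standard pop × age-specific rate ÷ 1 000)
= 35 900×26.45/1 000 + 54 400×55.31/1 000 + 24 500×116.05/1 000 + 23 900×174.90/1 000 + 28 800×343.29/1 000 + 29 700×517.97/1 000 + 27 000×740.49/1 000
= 949.55 + 3008.86 + 2843.22 + 4180.11 + 9886.75 + 15383.71 + 19993.23 = 56245.44.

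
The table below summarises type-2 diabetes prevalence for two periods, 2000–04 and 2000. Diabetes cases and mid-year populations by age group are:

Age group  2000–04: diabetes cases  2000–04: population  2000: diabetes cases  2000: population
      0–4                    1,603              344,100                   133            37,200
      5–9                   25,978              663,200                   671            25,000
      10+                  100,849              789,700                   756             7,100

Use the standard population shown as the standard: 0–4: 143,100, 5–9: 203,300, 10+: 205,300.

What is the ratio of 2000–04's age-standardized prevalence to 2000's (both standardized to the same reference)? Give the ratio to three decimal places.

Age-specific rates per 1,000 for 2000–04: 4.659, 39.171, 127.705.
For 2000: 3.575, 26.840, 106.479.
Standard total = 551,700; weights = 0.2594, 0.3685, 0.3721.
2000–04: 0.2594×4.659 + 0.3685×39.171 + 0.3721×127.705 = 63.1647 per 1,000.
2000: 0.2594×3.575 + 0.3685×26.840 + 0.3721×106.479 = 50.4410 per 1,000.
Ratio = 63.1647 ÷ 50.4410 = 1.25225.

1.252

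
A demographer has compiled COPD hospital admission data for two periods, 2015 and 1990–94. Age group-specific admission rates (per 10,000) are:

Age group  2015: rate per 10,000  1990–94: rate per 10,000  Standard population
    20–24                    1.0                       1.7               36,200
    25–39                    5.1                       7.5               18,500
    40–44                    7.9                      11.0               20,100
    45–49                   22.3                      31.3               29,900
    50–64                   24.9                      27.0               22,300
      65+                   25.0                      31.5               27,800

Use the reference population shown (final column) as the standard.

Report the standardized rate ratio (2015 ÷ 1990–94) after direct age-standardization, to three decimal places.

0.778

Standard total = 154,800; weights = 0.2339, 0.1195, 0.1298, 0.1932, 0.1441, 0.1796.
2015: 0.2339×1.0 + 0.1195×5.1 + 0.1298×7.9 + 0.1932×22.3 + 0.1441×24.9 + 0.1796×25.0 = 14.2531 per 10,000.
1990–94: 0.2339×1.7 + 0.1195×7.5 + 0.1298×11.0 + 0.1932×31.3 + 0.1441×27.0 + 0.1796×31.5 = 18.3143 per 10,000.
Ratio = 14.2531 ÷ 18.3143 = 0.77825.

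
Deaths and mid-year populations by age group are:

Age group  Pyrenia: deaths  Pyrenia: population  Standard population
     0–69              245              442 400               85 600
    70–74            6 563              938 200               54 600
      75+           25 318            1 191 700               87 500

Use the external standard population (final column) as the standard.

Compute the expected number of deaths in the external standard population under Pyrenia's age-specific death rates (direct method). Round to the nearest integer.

2288

Age-specific rates per 100 000 for Pyrenia: 55.38, 699.53, 2124.53.
Expected deaths = Σ (standard pop × age-specific rate ÷ 100 000)
= 85 600×55.38/100 000 + 54 600×699.53/100 000 + 87 500×2124.53/100 000
= 47.41 + 381.94 + 1858.96 = 2288.31.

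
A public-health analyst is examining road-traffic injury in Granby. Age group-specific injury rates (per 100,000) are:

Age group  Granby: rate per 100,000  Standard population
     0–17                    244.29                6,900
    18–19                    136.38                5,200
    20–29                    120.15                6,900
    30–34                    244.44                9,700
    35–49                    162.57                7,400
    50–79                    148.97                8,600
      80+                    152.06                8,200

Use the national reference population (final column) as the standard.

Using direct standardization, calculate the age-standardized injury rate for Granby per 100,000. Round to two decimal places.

Standard total = 52,900; weights = 0.1304, 0.0983, 0.1304, 0.1834, 0.1399, 0.1626, 0.1550.
Standardized rate: 0.1304×244.29 + 0.0983×136.38 + 0.1304×120.15 + 0.1834×244.44 + 0.1399×162.57 + 0.1626×148.97 + 0.1550×152.06 = 176.2936 per 100,000.

176.29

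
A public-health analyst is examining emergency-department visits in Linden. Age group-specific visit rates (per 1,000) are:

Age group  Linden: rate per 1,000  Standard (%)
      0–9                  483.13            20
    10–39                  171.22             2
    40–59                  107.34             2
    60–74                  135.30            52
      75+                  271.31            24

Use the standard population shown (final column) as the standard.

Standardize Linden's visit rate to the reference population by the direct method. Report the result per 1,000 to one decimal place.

Standard weights: 0.20, 0.02, 0.02, 0.52, 0.24.
Standardized rate: 0.2000×483.13 + 0.0200×171.22 + 0.0200×107.34 + 0.5200×135.30 + 0.2400×271.31 = 237.6676 per 1,000.

237.7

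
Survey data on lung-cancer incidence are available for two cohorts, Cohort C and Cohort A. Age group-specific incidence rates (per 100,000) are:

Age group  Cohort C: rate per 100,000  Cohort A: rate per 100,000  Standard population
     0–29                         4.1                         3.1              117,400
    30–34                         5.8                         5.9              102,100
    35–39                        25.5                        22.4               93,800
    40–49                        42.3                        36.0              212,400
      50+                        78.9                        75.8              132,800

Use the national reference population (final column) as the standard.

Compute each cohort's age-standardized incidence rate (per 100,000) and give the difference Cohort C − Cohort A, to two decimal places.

Standard total = 658,500; weights = 0.1783, 0.1550, 0.1424, 0.3226, 0.2017.
Cohort C: 0.1783×4.1 + 0.1550×5.8 + 0.1424×25.5 + 0.3226×42.3 + 0.2017×78.9 = 34.8183 per 100,000.
Cohort A: 0.1783×3.1 + 0.1550×5.9 + 0.1424×22.4 + 0.3226×36.0 + 0.2017×75.8 = 31.5567 per 100,000.
Difference = 34.8183 − 31.5567 = 3.2616.

3.26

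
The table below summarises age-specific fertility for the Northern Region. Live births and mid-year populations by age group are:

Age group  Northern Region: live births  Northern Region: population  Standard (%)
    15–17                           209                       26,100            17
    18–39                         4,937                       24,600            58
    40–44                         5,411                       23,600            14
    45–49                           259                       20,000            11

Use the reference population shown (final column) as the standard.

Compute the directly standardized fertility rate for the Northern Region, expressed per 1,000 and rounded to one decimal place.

151.3

Age-specific rates per 1,000 for the Northern Region: 8.008, 200.691, 229.280, 12.950.
Standard weights: 0.17, 0.58, 0.14, 0.11.
Standardized rate: 0.1700×8.008 + 0.5800×200.691 + 0.1400×229.280 + 0.1100×12.950 = 151.2858 per 1,000.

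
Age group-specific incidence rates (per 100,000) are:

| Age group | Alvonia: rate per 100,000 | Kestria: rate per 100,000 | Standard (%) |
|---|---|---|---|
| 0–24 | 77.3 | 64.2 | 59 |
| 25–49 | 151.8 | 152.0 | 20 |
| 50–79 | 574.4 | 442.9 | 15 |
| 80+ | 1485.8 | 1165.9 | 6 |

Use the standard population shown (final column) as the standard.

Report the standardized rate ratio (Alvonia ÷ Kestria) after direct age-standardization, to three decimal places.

1.228

Standard weights: 0.59, 0.20, 0.15, 0.06.
Alvonia: 0.5900×77.3 + 0.2000×151.8 + 0.1500×574.4 + 0.0600×1485.8 = 251.2750 per 100,000.
Kestria: 0.5900×64.2 + 0.2000×152.0 + 0.1500×442.9 + 0.0600×1165.9 = 204.6670 per 100,000.
Ratio = 251.2750 ÷ 204.6670 = 1.22773.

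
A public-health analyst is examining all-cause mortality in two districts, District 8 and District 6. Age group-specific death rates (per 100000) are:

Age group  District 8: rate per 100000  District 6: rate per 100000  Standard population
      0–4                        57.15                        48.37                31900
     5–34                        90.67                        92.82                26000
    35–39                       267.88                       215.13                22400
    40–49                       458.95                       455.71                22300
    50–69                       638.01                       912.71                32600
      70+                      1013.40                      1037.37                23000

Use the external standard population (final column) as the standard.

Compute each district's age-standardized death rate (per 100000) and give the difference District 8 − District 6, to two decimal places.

-50.75

Standard total = 158200; weights = 0.2016, 0.1643, 0.1416, 0.1410, 0.2061, 0.1454.
District 8: 0.2016×57.15 + 0.1643×90.67 + 0.1416×267.88 + 0.1410×458.95 + 0.2061×638.01 + 0.1454×1013.40 = 407.8567 per 100000.
District 6: 0.2016×48.37 + 0.1643×92.82 + 0.1416×215.13 + 0.1410×455.71 + 0.2061×912.71 + 0.1454×1037.37 = 458.6057 per 100000.
Difference = 407.8567 − 458.6057 = -50.7490.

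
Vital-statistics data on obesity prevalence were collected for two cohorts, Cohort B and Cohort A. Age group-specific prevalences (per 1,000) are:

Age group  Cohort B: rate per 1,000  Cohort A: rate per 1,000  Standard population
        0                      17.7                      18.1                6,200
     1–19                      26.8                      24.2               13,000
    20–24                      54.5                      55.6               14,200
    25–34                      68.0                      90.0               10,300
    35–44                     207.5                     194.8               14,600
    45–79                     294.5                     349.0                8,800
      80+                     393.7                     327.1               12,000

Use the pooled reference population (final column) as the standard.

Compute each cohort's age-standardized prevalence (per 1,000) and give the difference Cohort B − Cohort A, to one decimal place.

Standard total = 79,100; weights = 0.0784, 0.1643, 0.1795, 0.1302, 0.1846, 0.1113, 0.1517.
Cohort B: 0.0784×17.7 + 0.1643×26.8 + 0.1795×54.5 + 0.1302×68.0 + 0.1846×207.5 + 0.1113×294.5 + 0.1517×393.7 = 155.2205 per 1,000.
Cohort A: 0.0784×18.1 + 0.1643×24.2 + 0.1795×55.6 + 0.1302×90.0 + 0.1846×194.8 + 0.1113×349.0 + 0.1517×327.1 = 151.5021 per 1,000.
Difference = 155.2205 − 151.5021 = 3.7183.

3.7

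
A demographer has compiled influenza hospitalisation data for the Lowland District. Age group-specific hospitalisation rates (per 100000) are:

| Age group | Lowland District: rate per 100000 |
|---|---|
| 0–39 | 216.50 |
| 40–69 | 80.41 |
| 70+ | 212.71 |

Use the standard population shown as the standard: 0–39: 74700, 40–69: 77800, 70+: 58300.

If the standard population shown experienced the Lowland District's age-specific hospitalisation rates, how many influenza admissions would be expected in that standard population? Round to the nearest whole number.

348

Expected influenza admissions = Σ (standard pop × age-specific rate ÷ 100000)
= 74700×216.50/100000 + 77800×80.41/100000 + 58300×212.71/100000
= 161.73 + 62.56 + 124.01 = 348.29.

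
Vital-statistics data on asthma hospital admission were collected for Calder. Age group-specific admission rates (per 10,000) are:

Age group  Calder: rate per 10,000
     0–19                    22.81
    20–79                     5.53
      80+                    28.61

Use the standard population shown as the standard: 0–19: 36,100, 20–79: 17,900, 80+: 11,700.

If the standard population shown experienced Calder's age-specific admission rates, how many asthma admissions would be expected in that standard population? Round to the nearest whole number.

126

Expected asthma admissions = Σ (standard pop × age-specific rate ÷ 10,000)
= 36,100×22.81/10,000 + 17,900×5.53/10,000 + 11,700×28.61/10,000
= 82.34 + 9.90 + 33.47 = 125.72.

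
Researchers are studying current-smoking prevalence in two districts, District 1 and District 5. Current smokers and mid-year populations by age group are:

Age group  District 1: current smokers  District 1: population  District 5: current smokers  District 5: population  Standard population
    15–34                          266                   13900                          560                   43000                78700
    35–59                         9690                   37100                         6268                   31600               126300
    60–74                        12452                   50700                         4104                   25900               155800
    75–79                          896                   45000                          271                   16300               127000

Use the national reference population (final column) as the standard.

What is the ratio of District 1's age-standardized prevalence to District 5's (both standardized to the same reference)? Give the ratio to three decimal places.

Age-specific rates per 1000 for District 1: 19.137, 261.186, 245.602, 19.911.
For District 5: 13.023, 198.354, 158.456, 16.626.
Standard total = 487800; weights = 0.1613, 0.2589, 0.3194, 0.2604.
District 1: 0.1613×19.137 + 0.2589×261.186 + 0.3194×245.602 + 0.2604×19.911 = 154.3405 per 1000.
District 5: 0.1613×13.023 + 0.2589×198.354 + 0.3194×158.456 + 0.2604×16.626 = 108.3968 per 1000.
Ratio = 154.3405 ÷ 108.3968 = 1.42385.

1.424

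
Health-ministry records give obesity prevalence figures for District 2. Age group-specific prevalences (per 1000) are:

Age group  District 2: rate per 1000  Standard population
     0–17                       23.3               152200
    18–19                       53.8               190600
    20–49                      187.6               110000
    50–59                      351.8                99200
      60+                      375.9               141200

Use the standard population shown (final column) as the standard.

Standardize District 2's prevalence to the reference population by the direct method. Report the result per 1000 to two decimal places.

176.59

Standard total = 693200; weights = 0.2196, 0.2750, 0.1587, 0.1431, 0.2037.
Standardized rate: 0.2196×23.3 + 0.2750×53.8 + 0.1587×187.6 + 0.1431×351.8 + 0.2037×375.9 = 176.5900 per 1000.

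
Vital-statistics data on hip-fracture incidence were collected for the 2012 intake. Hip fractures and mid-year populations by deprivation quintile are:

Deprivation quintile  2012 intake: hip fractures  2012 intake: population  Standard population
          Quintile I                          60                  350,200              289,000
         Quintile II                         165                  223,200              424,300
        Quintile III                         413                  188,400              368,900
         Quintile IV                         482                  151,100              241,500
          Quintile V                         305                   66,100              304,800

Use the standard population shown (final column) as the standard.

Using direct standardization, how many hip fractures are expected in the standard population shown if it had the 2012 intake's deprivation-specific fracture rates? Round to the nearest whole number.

3349

Deprivation-specific rates per 100,000 for the 2012 intake: 17.13, 73.92, 219.21, 318.99, 461.42.
Expected hip fractures = Σ (standard pop × deprivation-specific rate ÷ 100,000)
= 289,000×17.13/100,000 + 424,300×73.92/100,000 + 368,900×219.21/100,000 + 241,500×318.99/100,000 + 304,800×461.42/100,000
= 49.51 + 313.66 + 808.68 + 770.37 + 1406.41 = 3348.64.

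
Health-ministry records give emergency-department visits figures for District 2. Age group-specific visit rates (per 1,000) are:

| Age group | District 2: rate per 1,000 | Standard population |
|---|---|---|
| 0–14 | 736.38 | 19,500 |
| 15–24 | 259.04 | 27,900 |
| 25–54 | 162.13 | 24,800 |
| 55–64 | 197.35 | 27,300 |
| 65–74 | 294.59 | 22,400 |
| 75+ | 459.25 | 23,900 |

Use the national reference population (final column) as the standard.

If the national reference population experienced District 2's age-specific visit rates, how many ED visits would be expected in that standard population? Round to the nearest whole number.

Expected ED visits = Σ (standard pop × age-specific rate ÷ 1,000)
= 19,500×736.38/1,000 + 27,900×259.04/1,000 + 24,800×162.13/1,000 + 27,300×197.35/1,000 + 22,400×294.59/1,000 + 23,900×459.25/1,000
= 14359.41 + 7227.22 + 4020.82 + 5387.65 + 6598.82 + 10976.08 = 48570.00.

48570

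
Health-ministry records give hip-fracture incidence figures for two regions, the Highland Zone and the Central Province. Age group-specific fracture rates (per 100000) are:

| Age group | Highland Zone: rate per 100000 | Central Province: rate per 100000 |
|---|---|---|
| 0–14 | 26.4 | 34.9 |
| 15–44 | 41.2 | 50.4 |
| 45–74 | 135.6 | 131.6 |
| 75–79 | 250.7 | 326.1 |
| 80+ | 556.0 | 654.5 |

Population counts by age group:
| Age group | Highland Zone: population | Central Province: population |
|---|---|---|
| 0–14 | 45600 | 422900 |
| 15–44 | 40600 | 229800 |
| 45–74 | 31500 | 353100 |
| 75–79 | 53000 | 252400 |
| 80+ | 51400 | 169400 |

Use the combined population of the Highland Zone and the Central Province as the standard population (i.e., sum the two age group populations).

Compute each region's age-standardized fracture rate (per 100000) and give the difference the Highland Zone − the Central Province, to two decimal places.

Combined standard total = 1649700; weights = 0.2840, 0.1639, 0.2331, 0.1851, 0.1338.
The Highland Zone: 0.2840×26.4 + 0.1639×41.2 + 0.2331×135.6 + 0.1851×250.7 + 0.1338×556.0 = 166.6904 per 100000.
The Central Province: 0.2840×34.9 + 0.1639×50.4 + 0.2331×131.6 + 0.1851×326.1 + 0.1338×654.5 = 196.8217 per 100000.
Difference = 166.6904 − 196.8217 = -30.1312.

-30.13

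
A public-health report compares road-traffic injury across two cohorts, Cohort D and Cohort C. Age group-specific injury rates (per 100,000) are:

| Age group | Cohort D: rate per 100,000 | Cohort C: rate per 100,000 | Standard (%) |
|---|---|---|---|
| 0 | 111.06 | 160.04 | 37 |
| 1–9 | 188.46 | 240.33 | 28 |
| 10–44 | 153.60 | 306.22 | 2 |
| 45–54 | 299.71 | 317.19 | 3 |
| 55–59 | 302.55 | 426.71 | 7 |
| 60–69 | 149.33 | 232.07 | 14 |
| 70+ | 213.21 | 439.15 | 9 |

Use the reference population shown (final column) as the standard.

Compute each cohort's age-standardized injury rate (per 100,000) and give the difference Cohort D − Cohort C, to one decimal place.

Standard weights: 0.37, 0.28, 0.02, 0.03, 0.07, 0.14, 0.09.
Cohort D: 0.3700×111.06 + 0.2800×188.46 + 0.0200×153.60 + 0.0300×299.71 + 0.0700×302.55 + 0.1400×149.33 + 0.0900×213.21 = 167.1979 per 100,000.
Cohort C: 0.3700×160.04 + 0.2800×240.33 + 0.0200×306.22 + 0.0300×317.19 + 0.0700×426.71 + 0.1400×232.07 + 0.0900×439.15 = 244.0303 per 100,000.
Difference = 167.1979 − 244.0303 = -76.8324.

-76.8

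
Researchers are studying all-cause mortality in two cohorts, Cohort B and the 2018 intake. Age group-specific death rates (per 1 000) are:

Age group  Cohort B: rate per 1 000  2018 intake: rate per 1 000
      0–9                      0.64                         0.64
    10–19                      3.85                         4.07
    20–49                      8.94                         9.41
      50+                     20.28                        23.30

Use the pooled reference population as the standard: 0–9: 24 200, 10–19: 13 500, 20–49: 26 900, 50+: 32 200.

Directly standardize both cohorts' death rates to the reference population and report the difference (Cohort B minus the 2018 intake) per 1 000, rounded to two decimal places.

-1.17

Standard total = 96 800; weights = 0.2500, 0.1395, 0.2779, 0.3326.
Cohort B: 0.2500×0.64 + 0.1395×3.85 + 0.2779×8.94 + 0.3326×20.28 = 9.9273 per 1 000.
The 2018 intake: 0.2500×0.64 + 0.1395×4.07 + 0.2779×9.41 + 0.3326×23.30 = 11.0932 per 1 000.
Difference = 9.9273 − 11.0932 = -1.1659.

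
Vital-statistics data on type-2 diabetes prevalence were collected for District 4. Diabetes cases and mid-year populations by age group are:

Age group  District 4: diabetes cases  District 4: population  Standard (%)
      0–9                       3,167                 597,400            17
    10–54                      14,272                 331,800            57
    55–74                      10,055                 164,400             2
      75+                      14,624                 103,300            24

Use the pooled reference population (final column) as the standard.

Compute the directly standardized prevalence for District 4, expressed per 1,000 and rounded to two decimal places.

60.62

Age-specific rates per 1,000 for District 4: 5.301, 43.014, 61.162, 141.568.
Standard weights: 0.17, 0.57, 0.02, 0.24.
Standardized rate: 0.1700×5.301 + 0.5700×43.014 + 0.0200×61.162 + 0.2400×141.568 = 60.6187 per 1,000.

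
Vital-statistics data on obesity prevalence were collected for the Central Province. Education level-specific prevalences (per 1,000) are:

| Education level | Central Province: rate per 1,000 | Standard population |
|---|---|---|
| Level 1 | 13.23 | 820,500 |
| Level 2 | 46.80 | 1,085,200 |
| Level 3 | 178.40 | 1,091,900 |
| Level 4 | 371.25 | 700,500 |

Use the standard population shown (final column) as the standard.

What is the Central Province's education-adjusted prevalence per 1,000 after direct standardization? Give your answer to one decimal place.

139.7

Standard total = 3,698,100; weights = 0.2219, 0.2934, 0.2953, 0.1894.
Standardized rate: 0.2219×13.23 + 0.2934×46.80 + 0.2953×178.40 + 0.1894×371.25 = 139.6658 per 1,000.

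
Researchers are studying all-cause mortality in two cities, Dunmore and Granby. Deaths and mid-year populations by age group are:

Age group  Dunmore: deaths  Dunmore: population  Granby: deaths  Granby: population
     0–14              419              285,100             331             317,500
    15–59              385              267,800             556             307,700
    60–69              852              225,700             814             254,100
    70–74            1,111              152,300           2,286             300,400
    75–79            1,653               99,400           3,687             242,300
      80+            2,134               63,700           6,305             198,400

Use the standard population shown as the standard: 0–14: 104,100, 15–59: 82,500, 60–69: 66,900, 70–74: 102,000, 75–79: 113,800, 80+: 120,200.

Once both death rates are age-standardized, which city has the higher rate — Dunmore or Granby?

Dunmore

Age-specific rates per 1,000 for Dunmore: 1.470, 1.438, 3.775, 7.295, 16.630, 33.501.
For Granby: 1.043, 1.807, 3.203, 7.610, 15.217, 31.779.
Standard total = 589,500; weights = 0.1766, 0.1399, 0.1135, 0.1730, 0.1930, 0.2039.
Dunmore: 0.1766×1.470 + 0.1399×1.438 + 0.1135×3.775 + 0.1730×7.295 + 0.1930×16.630 + 0.2039×33.501 = 12.1925 per 1,000.
Granby: 0.1766×1.043 + 0.1399×1.807 + 0.1135×3.203 + 0.1730×7.610 + 0.1930×15.217 + 0.2039×31.779 = 11.5346 per 1,000.
The crude rates (5.99 vs 8.63) would put Granby higher, but that reflects its age composition; once standardized to a common age structure, Dunmore has the higher underlying rate.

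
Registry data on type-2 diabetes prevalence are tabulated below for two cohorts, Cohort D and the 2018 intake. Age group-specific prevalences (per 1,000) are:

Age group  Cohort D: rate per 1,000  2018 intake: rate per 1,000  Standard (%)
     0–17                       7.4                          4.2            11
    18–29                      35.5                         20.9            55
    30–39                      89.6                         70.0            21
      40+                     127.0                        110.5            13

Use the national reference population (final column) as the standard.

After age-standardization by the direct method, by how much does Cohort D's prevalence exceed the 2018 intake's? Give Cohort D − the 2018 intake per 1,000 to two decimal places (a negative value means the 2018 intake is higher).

14.64

Standard weights: 0.11, 0.55, 0.21, 0.13.
Cohort D: 0.1100×7.4 + 0.5500×35.5 + 0.2100×89.6 + 0.1300×127.0 = 55.6650 per 1,000.
The 2018 intake: 0.1100×4.2 + 0.5500×20.9 + 0.2100×70.0 + 0.1300×110.5 = 41.0220 per 1,000.
Difference = 55.6650 − 41.0220 = 14.6430.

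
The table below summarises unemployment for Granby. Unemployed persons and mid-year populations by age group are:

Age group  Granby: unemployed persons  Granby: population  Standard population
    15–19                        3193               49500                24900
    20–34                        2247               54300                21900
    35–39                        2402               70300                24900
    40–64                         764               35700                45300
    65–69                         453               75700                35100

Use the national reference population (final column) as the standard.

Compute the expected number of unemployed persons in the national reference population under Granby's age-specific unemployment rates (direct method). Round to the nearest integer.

4543

Age-specific rates per 1000 for Granby: 64.505, 41.381, 34.168, 21.401, 5.984.
Expected unemployed persons = Σ (standard pop × age-specific rate ÷ 1000)
= 24900×64.505/1000 + 21900×41.381/1000 + 24900×34.168/1000 + 45300×21.401/1000 + 35100×5.984/1000
= 1606.18 + 906.25 + 850.78 + 969.45 + 210.04 = 4542.69.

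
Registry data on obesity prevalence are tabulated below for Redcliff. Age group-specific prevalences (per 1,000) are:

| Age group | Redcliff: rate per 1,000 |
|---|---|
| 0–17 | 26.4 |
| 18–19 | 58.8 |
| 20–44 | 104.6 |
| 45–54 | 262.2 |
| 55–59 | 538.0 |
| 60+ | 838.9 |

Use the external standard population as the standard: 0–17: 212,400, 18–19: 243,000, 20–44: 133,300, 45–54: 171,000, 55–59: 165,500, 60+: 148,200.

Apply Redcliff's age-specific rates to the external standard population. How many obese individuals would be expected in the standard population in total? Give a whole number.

292039

Expected obese individuals = Σ (standard pop × age-specific rate ÷ 1,000)
= 212,400×26.4/1,000 + 243,000×58.8/1,000 + 133,300×104.6/1,000 + 171,000×262.2/1,000 + 165,500×538.0/1,000 + 148,200×838.9/1,000
= 5607.36 + 14288.40 + 13943.18 + 44836.20 + 89039.00 + 124324.98 = 292039.12.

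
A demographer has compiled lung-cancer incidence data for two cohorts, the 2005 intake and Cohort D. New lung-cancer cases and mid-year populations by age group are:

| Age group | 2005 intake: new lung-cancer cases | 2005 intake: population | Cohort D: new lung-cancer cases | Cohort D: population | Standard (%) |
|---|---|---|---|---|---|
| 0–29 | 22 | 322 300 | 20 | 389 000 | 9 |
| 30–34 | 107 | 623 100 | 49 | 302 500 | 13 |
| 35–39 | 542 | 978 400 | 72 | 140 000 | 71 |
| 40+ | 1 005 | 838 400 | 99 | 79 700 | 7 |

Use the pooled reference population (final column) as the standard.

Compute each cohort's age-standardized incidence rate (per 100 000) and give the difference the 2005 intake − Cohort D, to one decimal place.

Age-specific rates per 100 000 for the 2005 intake: 6.83, 17.17, 55.40, 119.87.
For Cohort D: 5.14, 16.20, 51.43, 124.22.
Standard weights: 0.09, 0.13, 0.71, 0.07.
The 2005 intake: 0.0900×6.83 + 0.1300×17.17 + 0.7100×55.40 + 0.0700×119.87 = 50.5693 per 100 000.
Cohort D: 0.0900×5.14 + 0.1300×16.20 + 0.7100×51.43 + 0.0700×124.22 = 47.7779 per 100 000.
Difference = 50.5693 − 47.7779 = 2.7914.

2.8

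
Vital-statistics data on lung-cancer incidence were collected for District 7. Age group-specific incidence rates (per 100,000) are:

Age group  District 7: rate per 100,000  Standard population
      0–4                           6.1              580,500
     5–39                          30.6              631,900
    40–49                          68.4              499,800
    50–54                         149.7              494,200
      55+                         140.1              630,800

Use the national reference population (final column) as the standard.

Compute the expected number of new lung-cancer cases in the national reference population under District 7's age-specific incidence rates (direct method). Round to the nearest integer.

2194

Expected new lung-cancer cases = Σ (standard pop × age-specific rate ÷ 100,000)
= 580,500×6.1/100,000 + 631,900×30.6/100,000 + 499,800×68.4/100,000 + 494,200×149.7/100,000 + 630,800×140.1/100,000
= 35.41 + 193.36 + 341.86 + 739.82 + 883.75 = 2194.20.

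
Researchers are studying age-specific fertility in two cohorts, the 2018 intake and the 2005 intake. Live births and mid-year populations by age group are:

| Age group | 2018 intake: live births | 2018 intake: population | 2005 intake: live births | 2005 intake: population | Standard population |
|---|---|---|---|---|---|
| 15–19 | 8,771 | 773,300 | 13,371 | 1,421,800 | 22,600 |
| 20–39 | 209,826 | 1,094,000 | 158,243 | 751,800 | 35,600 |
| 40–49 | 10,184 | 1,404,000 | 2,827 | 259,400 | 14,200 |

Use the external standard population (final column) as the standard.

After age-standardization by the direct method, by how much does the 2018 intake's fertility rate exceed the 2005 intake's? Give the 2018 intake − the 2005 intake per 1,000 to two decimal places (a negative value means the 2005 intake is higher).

Age-specific rates per 1,000 for the 2018 intake: 11.342, 191.797, 7.254.
For the 2005 intake: 9.404, 210.486, 10.898.
Standard total = 72,400; weights = 0.3122, 0.4917, 0.1961.
The 2018 intake: 0.3122×11.342 + 0.4917×191.797 + 0.1961×7.254 = 99.2723 per 1,000.
The 2005 intake: 0.3122×9.404 + 0.4917×210.486 + 0.1961×10.898 = 108.5715 per 1,000.
Difference = 99.2723 − 108.5715 = -9.2992.

-9.30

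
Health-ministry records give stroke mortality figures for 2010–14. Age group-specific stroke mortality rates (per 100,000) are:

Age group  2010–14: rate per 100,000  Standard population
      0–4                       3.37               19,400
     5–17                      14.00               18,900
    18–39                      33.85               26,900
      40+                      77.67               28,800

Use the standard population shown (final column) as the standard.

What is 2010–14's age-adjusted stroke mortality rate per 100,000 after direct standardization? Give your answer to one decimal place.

37.0

Standard total = 94,000; weights = 0.2064, 0.2011, 0.2862, 0.3064.
Standardized rate: 0.2064×3.37 + 0.2011×14.00 + 0.2862×33.85 + 0.3064×77.67 = 36.9940 per 100,000.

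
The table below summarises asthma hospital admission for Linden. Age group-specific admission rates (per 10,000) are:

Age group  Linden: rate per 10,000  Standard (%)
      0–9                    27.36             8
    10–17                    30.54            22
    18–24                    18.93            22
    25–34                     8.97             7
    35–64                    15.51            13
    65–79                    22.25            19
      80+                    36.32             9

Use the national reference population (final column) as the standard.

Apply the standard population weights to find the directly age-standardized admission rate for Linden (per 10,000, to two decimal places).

Standard weights: 0.08, 0.22, 0.22, 0.07, 0.13, 0.19, 0.09.
Standardized rate: 0.0800×27.36 + 0.2200×30.54 + 0.2200×18.93 + 0.0700×8.97 + 0.1300×15.51 + 0.1900×22.25 + 0.0900×36.32 = 23.2127 per 10,000.

23.21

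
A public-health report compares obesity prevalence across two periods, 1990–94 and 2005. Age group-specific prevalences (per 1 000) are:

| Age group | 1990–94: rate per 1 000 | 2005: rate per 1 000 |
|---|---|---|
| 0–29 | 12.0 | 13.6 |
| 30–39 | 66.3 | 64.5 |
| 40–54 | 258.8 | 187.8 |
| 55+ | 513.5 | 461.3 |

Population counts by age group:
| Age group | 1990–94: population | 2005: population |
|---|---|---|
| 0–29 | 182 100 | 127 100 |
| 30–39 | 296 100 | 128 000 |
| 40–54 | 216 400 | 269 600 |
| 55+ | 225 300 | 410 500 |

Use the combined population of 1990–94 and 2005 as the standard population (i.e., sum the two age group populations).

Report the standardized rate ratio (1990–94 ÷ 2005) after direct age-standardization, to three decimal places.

Combined standard total = 1 855 100; weights = 0.1667, 0.2286, 0.2620, 0.3427.
1990–94: 0.1667×12.0 + 0.2286×66.3 + 0.2620×258.8 + 0.3427×513.5 = 260.9500 per 1 000.
2005: 0.1667×13.6 + 0.2286×64.5 + 0.2620×187.8 + 0.3427×461.3 = 224.3140 per 1 000.
Ratio = 260.9500 ÷ 224.3140 = 1.16332.

1.163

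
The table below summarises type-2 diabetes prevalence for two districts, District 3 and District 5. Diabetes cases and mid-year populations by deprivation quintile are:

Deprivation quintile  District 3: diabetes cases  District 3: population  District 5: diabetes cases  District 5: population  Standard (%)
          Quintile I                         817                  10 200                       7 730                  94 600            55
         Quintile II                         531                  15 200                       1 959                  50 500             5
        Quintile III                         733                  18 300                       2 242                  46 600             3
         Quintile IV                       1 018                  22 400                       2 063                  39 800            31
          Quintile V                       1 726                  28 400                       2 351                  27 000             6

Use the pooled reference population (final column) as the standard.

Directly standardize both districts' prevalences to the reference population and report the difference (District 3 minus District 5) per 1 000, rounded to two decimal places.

Deprivation-specific rates per 1 000 for District 3: 80.098, 34.934, 40.055, 45.446, 60.775.
For District 5: 81.712, 38.792, 48.112, 51.834, 87.074.
Standard weights: 0.55, 0.05, 0.03, 0.31, 0.06.
District 3: 0.5500×80.098 + 0.0500×34.934 + 0.0300×40.055 + 0.3100×45.446 + 0.0600×60.775 = 64.7371 per 1 000.
District 5: 0.5500×81.712 + 0.0500×38.792 + 0.0300×48.112 + 0.3100×51.834 + 0.0600×87.074 = 69.6178 per 1 000.
Difference = 64.7371 − 69.6178 = -4.8807.

-4.88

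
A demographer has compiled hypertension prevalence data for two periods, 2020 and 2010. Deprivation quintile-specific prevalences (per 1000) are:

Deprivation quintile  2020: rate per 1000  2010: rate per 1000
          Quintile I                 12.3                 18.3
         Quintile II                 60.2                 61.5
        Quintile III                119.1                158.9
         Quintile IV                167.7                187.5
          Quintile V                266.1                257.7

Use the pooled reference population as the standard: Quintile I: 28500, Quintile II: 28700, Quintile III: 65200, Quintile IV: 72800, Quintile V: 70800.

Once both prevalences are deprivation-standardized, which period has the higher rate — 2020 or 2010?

Standard total = 266000; weights = 0.1071, 0.1079, 0.2451, 0.2737, 0.2662.
2020: 0.1071×12.3 + 0.1079×60.2 + 0.2451×119.1 + 0.2737×167.7 + 0.2662×266.1 = 153.7295 per 1000.
2010: 0.1071×18.3 + 0.1079×61.5 + 0.2451×158.9 + 0.2737×187.5 + 0.2662×257.7 = 167.4513 per 1000.

2010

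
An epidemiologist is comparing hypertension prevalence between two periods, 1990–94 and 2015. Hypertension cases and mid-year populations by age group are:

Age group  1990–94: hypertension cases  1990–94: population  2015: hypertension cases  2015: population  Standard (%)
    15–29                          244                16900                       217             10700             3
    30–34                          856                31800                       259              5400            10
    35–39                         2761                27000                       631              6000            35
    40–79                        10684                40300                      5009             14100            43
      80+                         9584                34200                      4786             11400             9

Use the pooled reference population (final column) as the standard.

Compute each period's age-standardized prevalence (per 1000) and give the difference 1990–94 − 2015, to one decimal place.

-54.6

Age-specific rates per 1000 for 1990–94: 14.438, 26.918, 102.259, 265.112, 280.234.
For 2015: 20.280, 47.963, 105.167, 355.248, 419.825.
Standard weights: 0.03, 0.10, 0.35, 0.43, 0.09.
1990–94: 0.0300×14.438 + 0.1000×26.918 + 0.3500×102.259 + 0.4300×265.112 + 0.0900×280.234 = 178.1348 per 1000.
2015: 0.0300×20.280 + 0.1000×47.963 + 0.3500×105.167 + 0.4300×355.248 + 0.0900×419.825 = 232.7540 per 1000.
Difference = 178.1348 − 232.7540 = -54.6192.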